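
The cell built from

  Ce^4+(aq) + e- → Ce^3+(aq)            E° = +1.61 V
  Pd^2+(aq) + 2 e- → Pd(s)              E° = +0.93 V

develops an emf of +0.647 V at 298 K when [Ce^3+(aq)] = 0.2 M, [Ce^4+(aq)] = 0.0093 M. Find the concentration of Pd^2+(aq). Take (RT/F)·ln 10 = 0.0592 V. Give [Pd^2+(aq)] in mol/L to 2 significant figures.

The Ce⁴⁺/Ce³⁺ couple has the larger reduction potential, so it is the cathode: E°cell = +1.61 − (+0.93) = +0.68 V and n = 2.
Since E = E° − (0.0592/n)·log Q, log Q = n(E° − E)/0.0592 = 1.115.
For 2 Ce^4+(aq) + Pd(s) → 2 Ce^3+(aq) + Pd^2+(aq), the reaction quotient is Q = ([Ce^3+(aq)]^2·[Pd^2+(aq)]) / [Ce^4+(aq)]^2.
Substituting the known concentrations and solving, log [Pd^2+(aq)] = −1.550 and [Pd^2+(aq)] = 0.028 M.

0.028 M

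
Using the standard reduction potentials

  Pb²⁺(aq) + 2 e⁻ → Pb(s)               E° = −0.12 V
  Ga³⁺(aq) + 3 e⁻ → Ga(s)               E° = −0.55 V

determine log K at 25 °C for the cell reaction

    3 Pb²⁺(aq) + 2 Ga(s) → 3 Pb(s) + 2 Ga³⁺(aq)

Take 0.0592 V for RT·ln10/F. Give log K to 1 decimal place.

log K = 43.6

The Pb²⁺/Pb couple is reduced (cathode); E°cell = −0.12 − (−0.55) = +0.43 V with n = 6.
At equilibrium E = 0, so log K = nE°cell / 0.0592 = (6)(+0.43) / 0.0592 = 43.6.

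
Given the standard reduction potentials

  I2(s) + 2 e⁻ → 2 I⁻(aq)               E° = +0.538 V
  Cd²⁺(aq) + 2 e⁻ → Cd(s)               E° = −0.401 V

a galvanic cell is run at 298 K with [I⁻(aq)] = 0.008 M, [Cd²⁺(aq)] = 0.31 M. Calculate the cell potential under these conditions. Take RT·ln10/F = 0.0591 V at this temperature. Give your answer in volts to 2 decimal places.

Since E°(I₂/I⁻) > E°(Cd²⁺/Cd), I₂/I⁻ serves as the cathode.
E°cell = +0.538 − (−0.401) = +0.939 V, with n = 2 electrons transferred.
For the overall reaction I2(s) + Cd(s) → 2 I⁻(aq) + Cd²⁺(aq), Q = [I⁻(aq)]^2·[Cd²⁺(aq)] = 1.98×10^−5, giving log Q = −4.702.
E = E° − (0.0591/n)·log Q = +0.939 − (0.0591/2)(−4.702) = +1.08 V.

+1.08 V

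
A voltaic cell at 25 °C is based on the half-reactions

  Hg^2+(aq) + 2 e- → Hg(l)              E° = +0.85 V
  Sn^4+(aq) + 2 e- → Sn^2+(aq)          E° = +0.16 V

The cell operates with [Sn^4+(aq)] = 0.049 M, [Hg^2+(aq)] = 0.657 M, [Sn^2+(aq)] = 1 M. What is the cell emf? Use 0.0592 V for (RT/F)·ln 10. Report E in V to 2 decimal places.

+0.72 V

Since E°(Hg²⁺/Hg) > E°(Sn⁴⁺/Sn²⁺), Hg²⁺/Hg serves as the cathode.
E°cell = +0.85 − (+0.16) = +0.69 V, with n = 2 electrons transferred.
For the overall reaction Hg^2+(aq) + Sn^2+(aq) → Hg(l) + Sn^4+(aq), Q = [Sn^4+(aq)] / ([Hg^2+(aq)]·[Sn^2+(aq)]) = 0.0746, giving log Q = −1.127.
E = E° − (0.0592/n)·log Q = +0.69 − (0.0592/2)(−1.127) = +0.72 V.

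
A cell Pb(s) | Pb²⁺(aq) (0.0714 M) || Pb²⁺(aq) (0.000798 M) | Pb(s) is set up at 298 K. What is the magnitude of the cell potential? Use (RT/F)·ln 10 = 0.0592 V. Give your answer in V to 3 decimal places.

For a concentration cell E°cell = 0, since both electrodes use the same couple.
The compartment with the higher Pb²⁺(aq) concentration (0.0714 M) acts as the cathode; ions are reduced there and produced at the dilute (0.000798 M) anode.
With n = 2, Ecell = −(0.0592/2)·log([dilute]/[conc]) = −(0.0592/2)·log(0.000798/0.0714) = +0.058 V.

0.058 V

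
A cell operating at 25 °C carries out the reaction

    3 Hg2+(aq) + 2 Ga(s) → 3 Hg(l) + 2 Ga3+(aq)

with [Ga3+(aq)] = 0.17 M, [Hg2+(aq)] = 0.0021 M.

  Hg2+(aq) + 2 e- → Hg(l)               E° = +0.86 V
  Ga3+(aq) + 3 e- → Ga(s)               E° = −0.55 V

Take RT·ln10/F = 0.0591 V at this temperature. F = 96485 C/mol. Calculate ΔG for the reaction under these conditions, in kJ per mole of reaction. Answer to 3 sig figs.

E°cell = +0.86 − (−0.55) = +1.41 V; the balanced reaction transfers n = 6 electrons.
Here Q = [Ga3+(aq)]^2 / [Hg2+(aq)]^3 = 3.12×10^6 (log Q = 6.494), giving E = +1.41 − (0.0591/6)·(6.494) = +1.3460 V.
Finally ΔG = −nFE = −(6)(96485 C/mol)(+1.3460 V) = −779 kJ/mol.

−779 kJ/mol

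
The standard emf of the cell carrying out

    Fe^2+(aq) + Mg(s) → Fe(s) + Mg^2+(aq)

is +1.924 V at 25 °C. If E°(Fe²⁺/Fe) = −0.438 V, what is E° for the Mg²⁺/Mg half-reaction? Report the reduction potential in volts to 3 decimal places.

In the reaction as written the Fe²⁺/Fe couple is reduced (cathode) and Mg²⁺/Mg is oxidized (anode), so E°cell = E°(Fe²⁺/Fe) − E°(Mg²⁺/Mg).
E°(Mg²⁺/Mg) = E°(cathode) − E°cell = −0.438 − (+1.924) = −2.362 V.

−2.362 V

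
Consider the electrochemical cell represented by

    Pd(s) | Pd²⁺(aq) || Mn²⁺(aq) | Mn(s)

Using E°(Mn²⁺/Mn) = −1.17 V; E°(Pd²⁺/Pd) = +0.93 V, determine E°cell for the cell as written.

By convention the left-hand electrode in cell notation is the anode (oxidation) and the right-hand electrode is the cathode (reduction).
E°cell = E°(right) − E°(left) = −1.17 − (+0.93) = −2.10 V.
The negative sign shows that, as written, the cell would require an external voltage to drive the reaction.

−2.10 V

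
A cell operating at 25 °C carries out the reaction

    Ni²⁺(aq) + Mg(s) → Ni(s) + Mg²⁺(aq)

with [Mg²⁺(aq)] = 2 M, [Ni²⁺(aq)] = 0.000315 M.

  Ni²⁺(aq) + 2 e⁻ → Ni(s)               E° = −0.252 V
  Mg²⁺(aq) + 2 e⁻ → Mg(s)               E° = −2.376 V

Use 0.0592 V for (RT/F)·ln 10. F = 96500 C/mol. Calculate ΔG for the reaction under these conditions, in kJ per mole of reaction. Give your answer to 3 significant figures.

−388 kJ/mol

With Ni²⁺/Ni reduced at the cathode, E°cell = −0.252 − (−2.376) = +2.124 V and n = 2.
The reaction quotient is [Mg²⁺(aq)] / [Ni²⁺(aq)] = 6.35×10^3; by Nernst, E = +2.124 − (0.0592/2)(3.803) = +2.0114 V.
Finally ΔG = −nFE = −(2)(96500 C/mol)(+2.0114 V) = −388 kJ/mol.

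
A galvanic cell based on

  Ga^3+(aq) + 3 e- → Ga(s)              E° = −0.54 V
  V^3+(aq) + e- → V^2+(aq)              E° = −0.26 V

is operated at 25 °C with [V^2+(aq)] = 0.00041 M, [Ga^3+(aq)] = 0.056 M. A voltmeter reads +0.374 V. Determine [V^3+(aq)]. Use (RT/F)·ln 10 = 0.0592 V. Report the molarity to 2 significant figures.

With V³⁺/V²⁺ at the cathode and Ga³⁺/Ga at the anode, E°cell = −0.26 − (−0.54) = +0.28 V (n = 3).
From the Nernst equation, log Q = n(E° − E)/0.0592 = 3·(+0.28 − (+0.374))/0.0592 = −4.764.
For 3 V^3+(aq) + Ga(s) → 3 V^2+(aq) + Ga^3+(aq), the reaction quotient is Q = ([V^2+(aq)]^3·[Ga^3+(aq)]) / [V^3+(aq)]^3.
Isolating [V^3+(aq)] in Q = 10^{−4.764} yields log [V^3+(aq)] = −2.216, i.e. 0.0061 M.

0.0061 M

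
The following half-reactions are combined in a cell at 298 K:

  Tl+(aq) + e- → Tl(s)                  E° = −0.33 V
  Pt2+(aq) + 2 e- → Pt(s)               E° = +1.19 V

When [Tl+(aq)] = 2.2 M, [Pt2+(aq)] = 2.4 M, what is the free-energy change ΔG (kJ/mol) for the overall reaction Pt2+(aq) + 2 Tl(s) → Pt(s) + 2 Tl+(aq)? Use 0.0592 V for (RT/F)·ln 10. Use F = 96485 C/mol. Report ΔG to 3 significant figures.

E°cell = +1.19 − (−0.33) = +1.52 V; the balanced reaction transfers n = 2 electrons.
Here Q = [Tl+(aq)]^2 / [Pt2+(aq)] = 2.02 (log Q = 0.305), giving E = +1.52 − (0.0592/2)·(0.305) = +1.5110 V.
Then ΔG = −nFE = −2 × 96485 × +1.5110 J/mol = −292 kJ/mol.

−292 kJ/mol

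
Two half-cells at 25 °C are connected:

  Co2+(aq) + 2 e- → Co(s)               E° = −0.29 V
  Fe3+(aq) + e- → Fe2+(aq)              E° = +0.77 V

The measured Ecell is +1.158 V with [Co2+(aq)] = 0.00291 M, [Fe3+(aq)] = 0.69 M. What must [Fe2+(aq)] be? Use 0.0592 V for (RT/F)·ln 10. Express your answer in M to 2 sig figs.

Fe³⁺/Fe²⁺ is the cathode (higher E°); E°cell = +0.77 − (−0.29) = +1.06 V with n = 2.
Rearranging E = E° − (0.0592/n)·log Q gives log Q = 2(+1.06 − (+1.158))/0.0592 = −3.311.
The balanced reaction is 2 Fe3+(aq) + Co(s) → 2 Fe2+(aq) + Co2+(aq), so Q = ([Fe2+(aq)]^2·[Co2+(aq)]) / [Fe3+(aq)]^2.
Substituting the known concentrations and solving, log [Fe2+(aq)] = −0.549 and [Fe2+(aq)] = 0.28 M.

0.28 M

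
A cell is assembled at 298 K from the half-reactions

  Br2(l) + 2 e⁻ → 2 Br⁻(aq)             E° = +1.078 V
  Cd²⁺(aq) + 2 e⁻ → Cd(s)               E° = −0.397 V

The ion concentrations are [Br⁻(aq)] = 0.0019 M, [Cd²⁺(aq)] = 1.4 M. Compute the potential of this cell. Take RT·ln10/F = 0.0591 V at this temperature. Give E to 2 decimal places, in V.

Br₂/Br⁻ is reduced (cathode, E° = +1.078 V) and Cd²⁺/Cd is oxidized (anode).
E°cell = +1.078 − (−0.397) = +1.475 V, with n = 2 electrons transferred.
Balancing gives Br2(l) + Cd(s) → 2 Br⁻(aq) + Cd²⁺(aq); hence Q = [Br⁻(aq)]^2·[Cd²⁺(aq)] = 5.05×10^−6 (log Q = −5.296).
Applying E = E° − (RT ln10/nF)·log Q gives +1.475 − (0.0591/2)(−5.296) = +1.63 V.

+1.63 V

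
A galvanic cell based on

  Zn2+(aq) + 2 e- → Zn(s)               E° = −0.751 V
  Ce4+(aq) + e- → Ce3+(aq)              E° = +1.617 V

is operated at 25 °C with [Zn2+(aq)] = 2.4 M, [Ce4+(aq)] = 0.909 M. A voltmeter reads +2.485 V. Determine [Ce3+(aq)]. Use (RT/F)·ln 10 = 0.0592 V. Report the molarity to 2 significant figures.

0.0062 M

With Ce⁴⁺/Ce³⁺ at the cathode and Zn²⁺/Zn at the anode, E°cell = +1.617 − (−0.751) = +2.368 V (n = 2).
Rearranging E = E° − (0.0592/n)·log Q gives log Q = 2(+2.368 − (+2.485))/0.0592 = −3.953.
Balancing electrons gives 2 Ce4+(aq) + Zn(s) → 2 Ce3+(aq) + Zn2+(aq); thus Q = ([Ce3+(aq)]^2·[Zn2+(aq)]) / [Ce4+(aq)]^2.
Solving for the unknown gives log [Ce3+(aq)] = −2.208, so [Ce3+(aq)] ≈ 0.0062 M.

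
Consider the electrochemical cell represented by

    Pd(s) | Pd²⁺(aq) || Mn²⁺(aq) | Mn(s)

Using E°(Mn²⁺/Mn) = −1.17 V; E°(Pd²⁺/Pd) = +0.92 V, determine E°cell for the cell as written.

By convention the left-hand electrode in cell notation is the anode (oxidation) and the right-hand electrode is the cathode (reduction).
E°cell = E°(right) − E°(left) = −1.17 − (+0.92) = −2.09 V.
The negative sign shows that, as written, the cell would require an external voltage to drive the reaction.

−2.09 V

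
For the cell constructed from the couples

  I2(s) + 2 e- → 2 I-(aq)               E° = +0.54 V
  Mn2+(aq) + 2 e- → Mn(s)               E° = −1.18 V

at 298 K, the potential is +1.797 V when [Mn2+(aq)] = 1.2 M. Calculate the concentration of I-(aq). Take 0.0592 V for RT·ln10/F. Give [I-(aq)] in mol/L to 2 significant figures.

0.046 M

I₂/I⁻ is the cathode (higher E°); E°cell = +0.54 − (−1.18) = +1.72 V with n = 2.
Since E = E° − (0.0592/n)·log Q, log Q = n(E° − E)/0.0592 = −2.601.
The balanced reaction is I2(s) + Mn(s) → 2 I-(aq) + Mn2+(aq), so Q = [I-(aq)]^2·[Mn2+(aq)].
Solving for the unknown gives log [I-(aq)] = −1.340, so [I-(aq)] ≈ 0.046 M.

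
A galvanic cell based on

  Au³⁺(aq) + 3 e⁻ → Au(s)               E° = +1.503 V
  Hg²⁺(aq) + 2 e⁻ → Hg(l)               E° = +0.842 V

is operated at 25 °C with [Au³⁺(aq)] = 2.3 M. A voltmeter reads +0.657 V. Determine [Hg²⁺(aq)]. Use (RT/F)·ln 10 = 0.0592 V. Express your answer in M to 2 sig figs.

With Au³⁺/Au at the cathode and Hg²⁺/Hg at the anode, E°cell = +1.503 − (+0.842) = +0.661 V (n = 6).
Rearranging E = E° − (0.0592/n)·log Q gives log Q = 6(+0.661 − (+0.657))/0.0592 = 0.405.
The balanced reaction is 2 Au³⁺(aq) + 3 Hg(l) → 2 Au(s) + 3 Hg²⁺(aq), so Q = [Hg²⁺(aq)]^3 / [Au³⁺(aq)]^2.
Substituting the known concentrations and solving, log [Hg²⁺(aq)] = 0.376 and [Hg²⁺(aq)] = 2.4 M.

2.4 M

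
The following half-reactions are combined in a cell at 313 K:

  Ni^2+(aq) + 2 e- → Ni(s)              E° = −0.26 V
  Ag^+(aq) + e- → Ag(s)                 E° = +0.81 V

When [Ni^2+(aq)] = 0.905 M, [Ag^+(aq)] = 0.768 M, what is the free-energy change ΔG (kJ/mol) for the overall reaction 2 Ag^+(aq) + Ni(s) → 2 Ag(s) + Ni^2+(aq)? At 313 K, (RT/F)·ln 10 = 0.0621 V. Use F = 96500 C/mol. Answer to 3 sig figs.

The standard cell potential is +0.81 − (−0.26) = +1.07 V, with n = 2 electrons in the balanced equation.
Here Q = [Ni^2+(aq)] / [Ag^+(aq)]^2 = 1.53 (log Q = 0.186), giving E = +1.07 − (0.0621/2)·(0.186) = +1.0642 V.
ΔG = −nFE = −(2)(96500)(+1.0642) J/mol = −205 kJ/mol.

−205 kJ/mol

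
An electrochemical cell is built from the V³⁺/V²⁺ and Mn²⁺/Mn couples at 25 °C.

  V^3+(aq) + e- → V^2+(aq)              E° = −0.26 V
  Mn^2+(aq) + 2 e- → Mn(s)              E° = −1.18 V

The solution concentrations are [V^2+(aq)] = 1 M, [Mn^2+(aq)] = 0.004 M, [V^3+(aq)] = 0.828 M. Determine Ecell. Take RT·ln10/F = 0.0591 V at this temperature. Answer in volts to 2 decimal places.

+0.99 V

The V³⁺/V²⁺ couple has the more positive E°, so it is the cathode; Mn²⁺/Mn is the anode.
E°cell = −0.26 − (−1.18) = +0.92 V, with n = 2 electrons transferred.
For the overall reaction 2 V^3+(aq) + Mn(s) → 2 V^2+(aq) + Mn^2+(aq), Q = ([V^2+(aq)]^2·[Mn^2+(aq)]) / [V^3+(aq)]^2 = 0.00583, giving log Q = −2.234.
By the Nernst equation, E = +0.92 − (0.0591/2)·(−2.234) = +0.99 V.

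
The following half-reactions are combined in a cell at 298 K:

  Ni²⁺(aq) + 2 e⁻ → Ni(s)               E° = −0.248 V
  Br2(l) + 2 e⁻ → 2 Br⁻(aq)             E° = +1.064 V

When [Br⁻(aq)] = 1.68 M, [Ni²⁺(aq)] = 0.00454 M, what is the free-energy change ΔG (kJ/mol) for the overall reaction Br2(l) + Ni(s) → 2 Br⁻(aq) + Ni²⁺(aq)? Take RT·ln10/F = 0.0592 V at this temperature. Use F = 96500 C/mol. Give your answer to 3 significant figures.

E°cell = +1.064 − (−0.248) = +1.312 V; the balanced reaction transfers n = 2 electrons.
Here Q = [Br⁻(aq)]^2·[Ni²⁺(aq)] = 0.0128 (log Q = −1.892), giving E = +1.312 − (0.0592/2)·(−1.892) = +1.3680 V.
Then ΔG = −nFE = −2 × 96500 × +1.3680 J/mol = −264 kJ/mol.

−264 kJ/mol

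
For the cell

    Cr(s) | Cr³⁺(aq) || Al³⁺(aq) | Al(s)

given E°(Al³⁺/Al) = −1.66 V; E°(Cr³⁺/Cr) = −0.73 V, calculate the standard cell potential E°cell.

By convention the left-hand electrode in cell notation is the anode (oxidation) and the right-hand electrode is the cathode (reduction).
E°cell = E°(right) − E°(left) = −1.66 − (−0.73) = −0.93 V.
The negative sign shows that, as written, the cell would require an external voltage to drive the reaction.

−0.93 V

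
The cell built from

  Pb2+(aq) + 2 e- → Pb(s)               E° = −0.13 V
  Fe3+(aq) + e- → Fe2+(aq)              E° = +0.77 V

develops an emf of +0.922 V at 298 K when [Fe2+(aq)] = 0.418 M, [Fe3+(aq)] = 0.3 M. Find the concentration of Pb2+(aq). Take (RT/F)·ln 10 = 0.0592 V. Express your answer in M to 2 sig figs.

The Fe³⁺/Fe²⁺ couple has the larger reduction potential, so it is the cathode: E°cell = +0.77 − (−0.13) = +0.90 V and n = 2.
From the Nernst equation, log Q = n(E° − E)/0.0592 = 2·(+0.90 − (+0.922))/0.0592 = −0.743.
For 2 Fe3+(aq) + Pb(s) → 2 Fe2+(aq) + Pb2+(aq), the reaction quotient is Q = ([Fe2+(aq)]^2·[Pb2+(aq)]) / [Fe3+(aq)]^2.
Isolating [Pb2+(aq)] in Q = 10^{−0.743} yields log [Pb2+(aq)] = −1.031, i.e. 0.093 M.

0.093 M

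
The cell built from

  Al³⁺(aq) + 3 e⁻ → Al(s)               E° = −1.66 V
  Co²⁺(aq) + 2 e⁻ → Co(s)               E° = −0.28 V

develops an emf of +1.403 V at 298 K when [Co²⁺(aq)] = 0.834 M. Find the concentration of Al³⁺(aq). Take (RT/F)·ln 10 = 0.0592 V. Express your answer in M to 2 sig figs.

The Co²⁺/Co couple has the larger reduction potential, so it is the cathode: E°cell = −0.28 − (−1.66) = +1.38 V and n = 6.
Since E = E° − (0.0592/n)·log Q, log Q = n(E° − E)/0.0592 = −2.331.
For 3 Co²⁺(aq) + 2 Al(s) → 3 Co(s) + 2 Al³⁺(aq), the reaction quotient is Q = [Al³⁺(aq)]^2 / [Co²⁺(aq)]^3.
Solving for the unknown gives log [Al³⁺(aq)] = −1.284, so [Al³⁺(aq)] ≈ 0.052 M.

0.052 M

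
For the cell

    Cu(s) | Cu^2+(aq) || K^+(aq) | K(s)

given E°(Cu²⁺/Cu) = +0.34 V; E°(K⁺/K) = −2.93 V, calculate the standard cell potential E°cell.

−3.27 V

By convention the left-hand electrode in cell notation is the anode (oxidation) and the right-hand electrode is the cathode (reduction).
E°cell = E°(right) − E°(left) = −2.93 − (+0.34) = −3.27 V.
The negative sign shows that, as written, the cell would require an external voltage to drive the reaction.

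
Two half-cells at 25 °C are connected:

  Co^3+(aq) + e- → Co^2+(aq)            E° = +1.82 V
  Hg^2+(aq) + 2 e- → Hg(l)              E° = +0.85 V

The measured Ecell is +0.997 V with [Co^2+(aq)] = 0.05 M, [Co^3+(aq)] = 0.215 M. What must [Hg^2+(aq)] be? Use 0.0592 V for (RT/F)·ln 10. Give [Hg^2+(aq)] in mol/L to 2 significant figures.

2.3 M

With Co³⁺/Co²⁺ at the cathode and Hg²⁺/Hg at the anode, E°cell = +1.82 − (+0.85) = +0.97 V (n = 2).
Rearranging E = E° − (0.0592/n)·log Q gives log Q = 2(+0.97 − (+0.997))/0.0592 = −0.912.
The balanced reaction is 2 Co^3+(aq) + Hg(l) → 2 Co^2+(aq) + Hg^2+(aq), so Q = ([Co^2+(aq)]^2·[Hg^2+(aq)]) / [Co^3+(aq)]^2.
Solving for the unknown gives log [Hg^2+(aq)] = 0.355, so [Hg^2+(aq)] ≈ 2.3 M.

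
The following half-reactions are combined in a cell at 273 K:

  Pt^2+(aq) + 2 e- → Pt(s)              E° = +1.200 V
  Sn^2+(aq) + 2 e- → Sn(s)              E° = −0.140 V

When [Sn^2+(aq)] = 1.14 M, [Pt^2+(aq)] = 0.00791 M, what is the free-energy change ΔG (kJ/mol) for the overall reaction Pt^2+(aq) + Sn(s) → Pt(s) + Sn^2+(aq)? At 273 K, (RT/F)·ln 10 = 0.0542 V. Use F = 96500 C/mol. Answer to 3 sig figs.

−247 kJ/mol

E°cell = +1.200 − (−0.140) = +1.340 V; the balanced reaction transfers n = 2 electrons.
Here Q = [Sn^2+(aq)] / [Pt^2+(aq)] = 144 (log Q = 2.159), giving E = +1.340 − (0.0542/2)·(2.159) = +1.2815 V.
ΔG = −nFE = −(2)(96500)(+1.2815) J/mol = −247 kJ/mol.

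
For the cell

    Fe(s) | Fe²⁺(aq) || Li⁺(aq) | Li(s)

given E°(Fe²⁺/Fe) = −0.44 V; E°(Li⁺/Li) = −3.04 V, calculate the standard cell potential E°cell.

−2.60 V

By convention the left-hand electrode in cell notation is the anode (oxidation) and the right-hand electrode is the cathode (reduction).
E°cell = E°(right) − E°(left) = −3.04 − (−0.44) = −2.60 V.
The negative sign shows that, as written, the cell would require an external voltage to drive the reaction.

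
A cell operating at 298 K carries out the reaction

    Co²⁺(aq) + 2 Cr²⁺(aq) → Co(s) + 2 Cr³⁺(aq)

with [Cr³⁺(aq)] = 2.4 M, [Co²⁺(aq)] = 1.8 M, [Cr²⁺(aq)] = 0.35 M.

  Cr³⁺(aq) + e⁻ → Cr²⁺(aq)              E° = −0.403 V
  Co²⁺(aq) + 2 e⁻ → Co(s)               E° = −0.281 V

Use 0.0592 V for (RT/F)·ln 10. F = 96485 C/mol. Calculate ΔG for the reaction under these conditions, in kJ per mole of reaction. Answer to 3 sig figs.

−15.5 kJ/mol

E°cell = −0.281 − (−0.403) = +0.122 V; the balanced reaction transfers n = 2 electrons.
Here Q = [Cr³⁺(aq)]^2 / ([Co²⁺(aq)]·[Cr²⁺(aq)]^2) = 26.1 (log Q = 1.417), giving E = +0.122 − (0.0592/2)·(1.417) = +0.0801 V.
Finally ΔG = −nFE = −(2)(96485 C/mol)(+0.0801 V) = −15.5 kJ/mol.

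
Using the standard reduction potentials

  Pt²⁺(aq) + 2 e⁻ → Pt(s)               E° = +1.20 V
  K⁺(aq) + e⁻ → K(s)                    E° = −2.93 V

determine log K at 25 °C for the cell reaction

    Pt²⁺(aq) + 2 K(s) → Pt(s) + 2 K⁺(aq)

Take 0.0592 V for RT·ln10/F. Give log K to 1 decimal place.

The Pt²⁺/Pt couple is reduced (cathode); E°cell = +1.20 − (−2.93) = +4.13 V with n = 2.
At equilibrium E = 0, so log K = nE°cell / 0.0592 = (2)(+4.13) / 0.0592 = 139.5.

log K = 139.5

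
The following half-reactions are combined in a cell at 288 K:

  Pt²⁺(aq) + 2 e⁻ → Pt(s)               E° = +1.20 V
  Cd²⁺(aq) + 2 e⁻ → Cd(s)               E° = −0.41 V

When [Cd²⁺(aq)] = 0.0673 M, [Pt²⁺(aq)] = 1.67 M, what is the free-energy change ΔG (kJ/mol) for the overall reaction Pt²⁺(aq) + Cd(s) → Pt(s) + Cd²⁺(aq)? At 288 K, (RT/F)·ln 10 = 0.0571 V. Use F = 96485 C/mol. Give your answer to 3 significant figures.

The standard cell potential is +1.20 − (−0.41) = +1.61 V, with n = 2 electrons in the balanced equation.
The reaction quotient is [Cd²⁺(aq)] / [Pt²⁺(aq)] = 0.0403; by Nernst, E = +1.61 − (0.0571/2)(−1.395) = +1.6498 V.
ΔG = −nFE = −(2)(96485)(+1.6498) J/mol = −318 kJ/mol.

−318 kJ/mol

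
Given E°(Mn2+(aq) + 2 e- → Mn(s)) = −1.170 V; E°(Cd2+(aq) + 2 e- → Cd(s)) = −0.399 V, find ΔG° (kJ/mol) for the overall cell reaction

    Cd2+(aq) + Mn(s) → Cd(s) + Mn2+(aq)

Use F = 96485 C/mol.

−149 kJ/mol

In the reaction as written Cd2+(aq) is reduced, so the Cd²⁺/Cd couple is the cathode and Mn²⁺/Mn is the anode.
E°cell = −0.399 − (−1.170) = +0.771 V; balancing electrons gives n = 2.
ΔG° = −nFE°cell = −(2)(96485)(+0.771) J/mol = −149 kJ/mol.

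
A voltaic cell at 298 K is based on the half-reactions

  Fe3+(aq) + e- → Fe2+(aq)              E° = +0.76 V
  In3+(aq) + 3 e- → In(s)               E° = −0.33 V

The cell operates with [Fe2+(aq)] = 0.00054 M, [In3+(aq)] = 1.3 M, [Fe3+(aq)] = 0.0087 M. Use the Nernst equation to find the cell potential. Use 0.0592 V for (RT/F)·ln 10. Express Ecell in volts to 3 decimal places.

+1.159 V

The Fe³⁺/Fe²⁺ couple has the more positive E°, so it is the cathode; In³⁺/In is the anode.
The standard potential is +0.76 − (−0.33) = +1.09 V and the balanced reaction transfers n = 3 electrons.
Balancing gives 3 Fe3+(aq) + In(s) → 3 Fe2+(aq) + In3+(aq); hence Q = ([Fe2+(aq)]^3·[In3+(aq)]) / [Fe3+(aq)]^3 = 0.000311 (log Q = −3.507).
E = E° − (0.0592/n)·log Q = +1.09 − (0.0592/3)(−3.507) = +1.159 V.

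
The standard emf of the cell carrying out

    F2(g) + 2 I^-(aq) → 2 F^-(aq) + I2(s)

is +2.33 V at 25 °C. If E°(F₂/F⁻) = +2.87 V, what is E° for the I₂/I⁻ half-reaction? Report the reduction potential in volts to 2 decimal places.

In the reaction as written the F₂/F⁻ couple is reduced (cathode) and I₂/I⁻ is oxidized (anode), so E°cell = E°(F₂/F⁻) − E°(I₂/I⁻).
E°(I₂/I⁻) = E°(cathode) − E°cell = +2.87 − (+2.33) = +0.54 V.

+0.54 V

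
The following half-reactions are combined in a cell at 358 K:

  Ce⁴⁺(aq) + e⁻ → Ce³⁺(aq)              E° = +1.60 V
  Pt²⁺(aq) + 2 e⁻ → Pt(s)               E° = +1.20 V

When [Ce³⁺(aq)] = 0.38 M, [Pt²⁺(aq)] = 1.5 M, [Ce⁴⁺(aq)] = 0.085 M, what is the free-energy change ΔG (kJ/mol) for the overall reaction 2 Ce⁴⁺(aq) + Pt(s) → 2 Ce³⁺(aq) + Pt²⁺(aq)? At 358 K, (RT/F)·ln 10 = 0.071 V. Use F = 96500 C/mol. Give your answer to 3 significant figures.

−67.1 kJ/mol

E°cell = +1.60 − (+1.20) = +0.40 V; the balanced reaction transfers n = 2 electrons.
The reaction quotient is ([Ce³⁺(aq)]^2·[Pt²⁺(aq)]) / [Ce⁴⁺(aq)]^2 = 30; by Nernst, E = +0.40 − (0.071/2)(1.477) = +0.3476 V.
Then ΔG = −nFE = −2 × 96500 × +0.3476 J/mol = −67.1 kJ/mol.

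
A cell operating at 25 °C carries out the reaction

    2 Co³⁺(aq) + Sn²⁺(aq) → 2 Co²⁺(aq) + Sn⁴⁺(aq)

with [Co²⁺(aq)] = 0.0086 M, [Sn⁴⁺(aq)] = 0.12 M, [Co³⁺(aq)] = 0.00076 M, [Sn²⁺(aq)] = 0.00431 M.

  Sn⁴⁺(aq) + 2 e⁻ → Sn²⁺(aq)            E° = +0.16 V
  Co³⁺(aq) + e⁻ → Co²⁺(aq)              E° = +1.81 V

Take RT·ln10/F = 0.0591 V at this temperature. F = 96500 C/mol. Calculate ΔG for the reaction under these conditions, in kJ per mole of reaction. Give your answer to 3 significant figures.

E°cell = +1.81 − (+0.16) = +1.65 V; the balanced reaction transfers n = 2 electrons.
Q = ([Co²⁺(aq)]^2·[Sn⁴⁺(aq)]) / ([Co³⁺(aq)]^2·[Sn²⁺(aq)]) = 3.57×10^3, so log Q = 3.552 and E = +1.65 − (0.0591/2)(3.552) = +1.5450 V.
Then ΔG = −nFE = −2 × 96500 × +1.5450 J/mol = −298 kJ/mol.

−298 kJ/mol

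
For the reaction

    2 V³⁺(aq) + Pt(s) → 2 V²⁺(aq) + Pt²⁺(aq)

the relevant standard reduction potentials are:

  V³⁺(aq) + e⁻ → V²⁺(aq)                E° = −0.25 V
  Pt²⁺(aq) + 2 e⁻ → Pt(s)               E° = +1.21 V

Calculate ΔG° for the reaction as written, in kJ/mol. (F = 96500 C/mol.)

In the reaction as written V³⁺(aq) is reduced, so the V³⁺/V²⁺ couple is the cathode and Pt²⁺/Pt is the anode.
E°cell = −0.25 − (+1.21) = −1.46 V; balancing electrons gives n = 2.
ΔG° = −nFE°cell = −(2)(96500)(−1.46) J/mol = +282 kJ/mol.

+282 kJ/mol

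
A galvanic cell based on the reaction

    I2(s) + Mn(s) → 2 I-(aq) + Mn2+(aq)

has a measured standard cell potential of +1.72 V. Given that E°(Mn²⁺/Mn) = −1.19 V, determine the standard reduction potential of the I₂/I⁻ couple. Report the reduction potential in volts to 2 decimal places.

+0.53 V

In the reaction as written the I₂/I⁻ couple is reduced (cathode) and Mn²⁺/Mn is oxidized (anode), so E°cell = E°(I₂/I⁻) − E°(Mn²⁺/Mn).
E°(I₂/I⁻) = E°cell + E°(anode) = +1.72 + (−1.19) = +0.53 V.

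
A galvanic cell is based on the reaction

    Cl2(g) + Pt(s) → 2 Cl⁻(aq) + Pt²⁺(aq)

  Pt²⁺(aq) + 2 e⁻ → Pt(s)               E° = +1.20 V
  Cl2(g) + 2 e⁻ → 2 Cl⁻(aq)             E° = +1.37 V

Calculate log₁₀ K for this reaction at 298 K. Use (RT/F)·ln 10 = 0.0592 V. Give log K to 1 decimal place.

log K = 5.7

The Cl₂/Cl⁻ couple is reduced (cathode); E°cell = +1.37 − (+1.20) = +0.17 V with n = 2.
At equilibrium E = 0, so log K = nE°cell / 0.0592 = (2)(+0.17) / 0.0592 = 5.7.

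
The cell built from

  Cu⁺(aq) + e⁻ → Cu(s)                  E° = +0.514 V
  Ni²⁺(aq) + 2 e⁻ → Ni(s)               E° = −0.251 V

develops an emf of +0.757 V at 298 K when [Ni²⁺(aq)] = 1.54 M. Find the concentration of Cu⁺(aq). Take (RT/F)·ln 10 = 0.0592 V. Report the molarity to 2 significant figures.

With Cu⁺/Cu at the cathode and Ni²⁺/Ni at the anode, E°cell = +0.514 − (−0.251) = +0.765 V (n = 2).
Rearranging E = E° − (0.0592/n)·log Q gives log Q = 2(+0.765 − (+0.757))/0.0592 = 0.270.
For 2 Cu⁺(aq) + Ni(s) → 2 Cu(s) + Ni²⁺(aq), the reaction quotient is Q = [Ni²⁺(aq)] / [Cu⁺(aq)]^2.
Isolating [Cu⁺(aq)] in Q = 10^{0.270} yields log [Cu⁺(aq)] = −0.041, i.e. 0.91 M.

0.91 M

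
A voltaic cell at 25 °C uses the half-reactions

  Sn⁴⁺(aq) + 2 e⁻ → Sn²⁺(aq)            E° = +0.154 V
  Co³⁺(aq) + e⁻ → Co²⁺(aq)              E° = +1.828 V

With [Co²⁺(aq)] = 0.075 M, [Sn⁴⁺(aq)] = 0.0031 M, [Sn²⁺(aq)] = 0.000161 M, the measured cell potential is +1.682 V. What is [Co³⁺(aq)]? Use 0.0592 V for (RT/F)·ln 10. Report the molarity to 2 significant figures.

0.45 M

Co³⁺/Co²⁺ is the cathode (higher E°); E°cell = +1.828 − (+0.154) = +1.674 V with n = 2.
Since E = E° − (0.0592/n)·log Q, log Q = n(E° − E)/0.0592 = −0.270.
For 2 Co³⁺(aq) + Sn²⁺(aq) → 2 Co²⁺(aq) + Sn⁴⁺(aq), the reaction quotient is Q = ([Co²⁺(aq)]^2·[Sn⁴⁺(aq)]) / ([Co³⁺(aq)]^2·[Sn²⁺(aq)]).
Isolating [Co³⁺(aq)] in Q = 10^{−0.270} yields log [Co³⁺(aq)] = −0.348, i.e. 0.45 M.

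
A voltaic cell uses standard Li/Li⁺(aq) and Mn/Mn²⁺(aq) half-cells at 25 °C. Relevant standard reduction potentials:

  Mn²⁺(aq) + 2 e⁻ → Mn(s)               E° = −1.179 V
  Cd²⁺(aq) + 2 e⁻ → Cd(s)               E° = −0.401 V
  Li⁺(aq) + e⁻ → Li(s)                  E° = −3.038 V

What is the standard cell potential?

Of the two couples in this cell, the one with the more positive reduction potential is reduced at the cathode: here that is Mn²⁺/Mn (−1.179 V); Li⁺/Li (−3.038 V) is the anode.
E°cell = E°(cathode) − E°(anode) = −1.179 − (−3.038) = +1.859 V.

+1.859 V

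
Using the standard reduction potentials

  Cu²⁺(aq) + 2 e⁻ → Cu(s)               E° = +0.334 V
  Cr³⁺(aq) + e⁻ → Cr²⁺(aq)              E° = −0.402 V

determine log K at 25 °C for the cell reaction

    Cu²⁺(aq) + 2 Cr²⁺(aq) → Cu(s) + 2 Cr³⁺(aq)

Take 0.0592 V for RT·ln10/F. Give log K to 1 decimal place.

log K = 24.9

The Cu²⁺/Cu couple is reduced (cathode); E°cell = +0.334 − (−0.402) = +0.736 V with n = 2.
At equilibrium E = 0, so log K = nE°cell / 0.0592 = (2)(+0.736) / 0.0592 = 24.9.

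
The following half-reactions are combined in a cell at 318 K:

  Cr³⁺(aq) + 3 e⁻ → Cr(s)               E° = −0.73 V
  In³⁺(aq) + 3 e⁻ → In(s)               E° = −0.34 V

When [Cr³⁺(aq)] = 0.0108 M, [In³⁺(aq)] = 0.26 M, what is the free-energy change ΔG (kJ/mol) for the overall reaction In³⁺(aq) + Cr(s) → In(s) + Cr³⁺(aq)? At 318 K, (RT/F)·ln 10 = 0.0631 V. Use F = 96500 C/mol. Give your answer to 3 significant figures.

The standard cell potential is −0.34 − (−0.73) = +0.39 V, with n = 3 electrons in the balanced equation.
Q = [Cr³⁺(aq)] / [In³⁺(aq)] = 0.0415, so log Q = −1.382 and E = +0.39 − (0.0631/3)(−1.382) = +0.4191 V.
Then ΔG = −nFE = −3 × 96500 × +0.4191 J/mol = −121 kJ/mol.

−121 kJ/mol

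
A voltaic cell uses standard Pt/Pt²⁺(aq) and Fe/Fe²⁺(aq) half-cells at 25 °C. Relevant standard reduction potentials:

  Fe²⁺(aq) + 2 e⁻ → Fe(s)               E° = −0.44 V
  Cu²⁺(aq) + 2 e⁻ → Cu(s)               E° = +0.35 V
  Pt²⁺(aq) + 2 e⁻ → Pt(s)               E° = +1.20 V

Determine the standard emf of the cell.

The Pt²⁺/Pt couple has the higher E°, so Pt ion is reduced (cathode) and Fe is oxidized (anode).
E°cell = E°(cathode) − E°(anode) = +1.20 − (−0.44) = +1.64 V.

+1.64 V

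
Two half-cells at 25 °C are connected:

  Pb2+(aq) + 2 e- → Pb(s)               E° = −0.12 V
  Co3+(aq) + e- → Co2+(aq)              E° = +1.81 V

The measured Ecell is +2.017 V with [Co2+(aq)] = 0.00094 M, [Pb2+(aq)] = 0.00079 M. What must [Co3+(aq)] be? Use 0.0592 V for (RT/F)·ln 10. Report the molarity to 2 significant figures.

0.00078 M

With Co³⁺/Co²⁺ at the cathode and Pb²⁺/Pb at the anode, E°cell = +1.81 − (−0.12) = +1.93 V (n = 2).
Rearranging E = E° − (0.0592/n)·log Q gives log Q = 2(+1.93 − (+2.017))/0.0592 = −2.939.
For 2 Co3+(aq) + Pb(s) → 2 Co2+(aq) + Pb2+(aq), the reaction quotient is Q = ([Co2+(aq)]^2·[Pb2+(aq)]) / [Co3+(aq)]^2.
Solving for the unknown gives log [Co3+(aq)] = −3.109, so [Co3+(aq)] ≈ 0.00078 M.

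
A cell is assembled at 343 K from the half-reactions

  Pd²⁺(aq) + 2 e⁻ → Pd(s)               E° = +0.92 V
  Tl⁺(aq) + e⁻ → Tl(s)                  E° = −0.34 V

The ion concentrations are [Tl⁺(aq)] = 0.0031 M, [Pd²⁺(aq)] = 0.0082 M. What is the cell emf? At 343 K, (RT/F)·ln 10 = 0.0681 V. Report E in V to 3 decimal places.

+1.360 V

Pd²⁺/Pd is reduced (cathode, E° = +0.92 V) and Tl⁺/Tl is oxidized (anode).
The standard potential is +0.92 − (−0.34) = +1.26 V and the balanced reaction transfers n = 2 electrons.
Balancing gives Pd²⁺(aq) + 2 Tl(s) → Pd(s) + 2 Tl⁺(aq); hence Q = [Tl⁺(aq)]^2 / [Pd²⁺(aq)] = 0.00117 (log Q = −2.931).
E = E° − (0.0681/n)·log Q = +1.26 − (0.0681/2)(−2.931) = +1.360 V.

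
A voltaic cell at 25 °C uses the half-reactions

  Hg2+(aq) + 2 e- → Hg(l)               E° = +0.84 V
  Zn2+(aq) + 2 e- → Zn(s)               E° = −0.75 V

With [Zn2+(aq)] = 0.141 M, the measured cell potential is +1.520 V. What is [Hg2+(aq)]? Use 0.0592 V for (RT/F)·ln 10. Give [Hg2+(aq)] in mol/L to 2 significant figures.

Hg²⁺/Hg is the cathode (higher E°); E°cell = +0.84 − (−0.75) = +1.59 V with n = 2.
Rearranging E = E° − (0.0592/n)·log Q gives log Q = 2(+1.59 − (+1.520))/0.0592 = 2.365.
The balanced reaction is Hg2+(aq) + Zn(s) → Hg(l) + Zn2+(aq), so Q = [Zn2+(aq)] / [Hg2+(aq)].
Substituting the known concentrations and solving, log [Hg2+(aq)] = −3.216 and [Hg2+(aq)] = 0.00061 M.

0.00061 M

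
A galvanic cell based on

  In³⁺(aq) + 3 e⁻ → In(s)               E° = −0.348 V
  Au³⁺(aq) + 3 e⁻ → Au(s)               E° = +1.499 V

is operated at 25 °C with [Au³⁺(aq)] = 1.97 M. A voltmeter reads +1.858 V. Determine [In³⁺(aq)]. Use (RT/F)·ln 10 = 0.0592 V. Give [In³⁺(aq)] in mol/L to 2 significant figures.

0.55 M

Au³⁺/Au is the cathode (higher E°); E°cell = +1.499 − (−0.348) = +1.847 V with n = 3.
Rearranging E = E° − (0.0592/n)·log Q gives log Q = 3(+1.847 − (+1.858))/0.0592 = −0.557.
Balancing electrons gives Au³⁺(aq) + In(s) → Au(s) + In³⁺(aq); thus Q = [In³⁺(aq)] / [Au³⁺(aq)].
Substituting the known concentrations and solving, log [In³⁺(aq)] = −0.263 and [In³⁺(aq)] = 0.55 M.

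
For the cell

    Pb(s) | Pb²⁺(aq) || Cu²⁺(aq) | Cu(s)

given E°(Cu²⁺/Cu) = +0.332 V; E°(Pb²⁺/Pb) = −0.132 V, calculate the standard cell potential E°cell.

By convention the left-hand electrode in cell notation is the anode (oxidation) and the right-hand electrode is the cathode (reduction).
E°cell = E°(right) − E°(left) = +0.332 − (−0.132) = +0.464 V.

+0.464 V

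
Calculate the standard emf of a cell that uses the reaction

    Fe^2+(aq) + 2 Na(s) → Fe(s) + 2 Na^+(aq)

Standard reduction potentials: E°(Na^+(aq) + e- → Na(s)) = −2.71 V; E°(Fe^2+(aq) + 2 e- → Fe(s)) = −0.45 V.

Fe^2+(aq) gains electrons, so the Fe²⁺/Fe couple is the cathode; the Na⁺/Na couple is the anode.
E°cell = E°(cathode) − E°(anode) = −0.45 − (−2.71) = +2.26 V.
The positive value indicates the reaction is spontaneous as written.

+2.26 V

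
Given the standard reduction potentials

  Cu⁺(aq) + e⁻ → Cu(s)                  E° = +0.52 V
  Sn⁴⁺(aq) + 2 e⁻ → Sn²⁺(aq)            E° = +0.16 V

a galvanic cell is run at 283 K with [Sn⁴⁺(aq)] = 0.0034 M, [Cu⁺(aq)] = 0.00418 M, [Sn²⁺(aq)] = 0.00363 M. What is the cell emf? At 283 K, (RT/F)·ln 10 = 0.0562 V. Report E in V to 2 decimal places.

+0.23 V

Since E°(Cu⁺/Cu) > E°(Sn⁴⁺/Sn²⁺), Cu⁺/Cu serves as the cathode.
The standard potential is +0.52 − (+0.16) = +0.36 V and the balanced reaction transfers n = 2 electrons.
For the overall reaction 2 Cu⁺(aq) + Sn²⁺(aq) → 2 Cu(s) + Sn⁴⁺(aq), Q = [Sn⁴⁺(aq)] / ([Cu⁺(aq)]^2·[Sn²⁺(aq)]) = 5.36×10^4, giving log Q = 4.729.
By the Nernst equation, E = +0.36 − (0.0562/2)·(4.729) = +0.23 V.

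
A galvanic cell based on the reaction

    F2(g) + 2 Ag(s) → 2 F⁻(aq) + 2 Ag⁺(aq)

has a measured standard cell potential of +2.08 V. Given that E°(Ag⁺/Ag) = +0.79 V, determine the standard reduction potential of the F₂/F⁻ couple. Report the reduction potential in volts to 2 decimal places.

+2.87 V

In the reaction as written the F₂/F⁻ couple is reduced (cathode) and Ag⁺/Ag is oxidized (anode), so E°cell = E°(F₂/F⁻) − E°(Ag⁺/Ag).
E°(F₂/F⁻) = E°cell + E°(anode) = +2.08 + (+0.79) = +2.87 V.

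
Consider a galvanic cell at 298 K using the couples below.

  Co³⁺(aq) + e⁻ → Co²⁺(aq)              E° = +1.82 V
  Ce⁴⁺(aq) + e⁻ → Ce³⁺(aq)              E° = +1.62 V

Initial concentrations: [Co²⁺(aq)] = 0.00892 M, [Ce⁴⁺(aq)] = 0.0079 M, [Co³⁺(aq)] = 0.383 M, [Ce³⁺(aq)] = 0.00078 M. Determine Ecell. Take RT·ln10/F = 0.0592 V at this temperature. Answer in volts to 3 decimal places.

+0.237 V

The Co³⁺/Co²⁺ couple has the more positive E°, so it is the cathode; Ce⁴⁺/Ce³⁺ is the anode.
The standard potential is +1.82 − (+1.62) = +0.20 V and the balanced reaction transfers n = 1 electron.
For the overall reaction Co³⁺(aq) + Ce³⁺(aq) → Co²⁺(aq) + Ce⁴⁺(aq), Q = ([Co²⁺(aq)]·[Ce⁴⁺(aq)]) / ([Co³⁺(aq)]·[Ce³⁺(aq)]) = 0.236, giving log Q = −0.627.
E = E° − (0.0592/n)·log Q = +0.20 − (0.0592/1)(−0.627) = +0.237 V.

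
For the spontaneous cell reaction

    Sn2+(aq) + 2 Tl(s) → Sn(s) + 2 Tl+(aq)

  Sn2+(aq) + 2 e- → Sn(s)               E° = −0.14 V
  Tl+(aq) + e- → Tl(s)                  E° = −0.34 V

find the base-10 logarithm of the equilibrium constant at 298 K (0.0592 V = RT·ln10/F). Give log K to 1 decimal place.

log K = 6.8

The Sn²⁺/Sn couple is reduced (cathode); E°cell = −0.14 − (−0.34) = +0.20 V with n = 2.
At equilibrium E = 0, so log K = nE°cell / 0.0592 = (2)(+0.20) / 0.0592 = 6.8.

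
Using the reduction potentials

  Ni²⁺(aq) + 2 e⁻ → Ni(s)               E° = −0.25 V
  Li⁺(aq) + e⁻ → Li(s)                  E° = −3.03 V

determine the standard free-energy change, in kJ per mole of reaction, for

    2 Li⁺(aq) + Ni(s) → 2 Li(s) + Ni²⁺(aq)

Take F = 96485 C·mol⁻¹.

In the reaction as written Li⁺(aq) is reduced, so the Li⁺/Li couple is the cathode and Ni²⁺/Ni is the anode.
E°cell = −3.03 − (−0.25) = −2.78 V; balancing electrons gives n = 2.
ΔG° = −nFE°cell = −(2)(96485)(−2.78) J/mol = +536 kJ/mol.

+536 kJ/mol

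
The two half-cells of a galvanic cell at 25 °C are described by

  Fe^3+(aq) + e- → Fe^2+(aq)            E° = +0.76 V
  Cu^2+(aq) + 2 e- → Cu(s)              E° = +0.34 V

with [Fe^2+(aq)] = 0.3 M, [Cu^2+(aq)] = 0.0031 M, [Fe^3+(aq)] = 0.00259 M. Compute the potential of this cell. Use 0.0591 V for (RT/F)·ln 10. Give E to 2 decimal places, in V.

+0.37 V

Fe³⁺/Fe²⁺ is reduced (cathode, E° = +0.76 V) and Cu²⁺/Cu is oxidized (anode).
E°cell = +0.76 − (+0.34) = +0.42 V, with n = 2 electrons transferred.
For the overall reaction 2 Fe^3+(aq) + Cu(s) → 2 Fe^2+(aq) + Cu^2+(aq), Q = ([Fe^2+(aq)]^2·[Cu^2+(aq)]) / [Fe^3+(aq)]^2 = 41.6, giving log Q = 1.619.
E = E° − (0.0591/n)·log Q = +0.42 − (0.0591/2)(1.619) = +0.37 V.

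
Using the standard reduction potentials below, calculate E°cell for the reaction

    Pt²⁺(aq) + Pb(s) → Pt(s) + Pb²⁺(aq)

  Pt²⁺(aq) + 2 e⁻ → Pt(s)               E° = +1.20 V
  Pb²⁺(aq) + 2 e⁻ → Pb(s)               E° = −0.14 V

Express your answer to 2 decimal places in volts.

In the reaction as written, Pt²⁺(aq) is reduced (cathode) and Pb²⁺(aq) is produced by oxidation at the anode.
E°cell = E°(cathode) − E°(anode) = +1.20 − (−0.14) = +1.34 V.

+1.34 V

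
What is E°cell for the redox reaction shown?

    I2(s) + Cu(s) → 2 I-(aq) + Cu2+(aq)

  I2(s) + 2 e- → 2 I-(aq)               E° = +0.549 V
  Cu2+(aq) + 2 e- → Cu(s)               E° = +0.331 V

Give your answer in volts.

+0.218 V

I2(s) gains electrons, so the I₂/I⁻ couple is the cathode; the Cu²⁺/Cu couple is the anode.
E°cell = E°(cathode) − E°(anode) = +0.549 − (+0.331) = +0.218 V.
The positive value indicates the reaction is spontaneous as written.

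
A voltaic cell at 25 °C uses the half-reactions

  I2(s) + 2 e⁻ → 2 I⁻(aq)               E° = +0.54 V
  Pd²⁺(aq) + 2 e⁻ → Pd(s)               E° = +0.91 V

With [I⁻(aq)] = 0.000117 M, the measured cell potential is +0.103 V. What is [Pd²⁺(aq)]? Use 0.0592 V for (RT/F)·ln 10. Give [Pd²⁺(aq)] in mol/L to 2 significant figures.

0.070 M

Pd²⁺/Pd is the cathode (higher E°); E°cell = +0.91 − (+0.54) = +0.37 V with n = 2.
Since E = E° − (0.0592/n)·log Q, log Q = n(E° − E)/0.0592 = 9.020.
For Pd²⁺(aq) + 2 I⁻(aq) → Pd(s) + I2(s), the reaction quotient is Q = 1 / ([Pd²⁺(aq)]·[I⁻(aq)]^2).
Solving for the unknown gives log [Pd²⁺(aq)] = −1.156, so [Pd²⁺(aq)] ≈ 0.070 M.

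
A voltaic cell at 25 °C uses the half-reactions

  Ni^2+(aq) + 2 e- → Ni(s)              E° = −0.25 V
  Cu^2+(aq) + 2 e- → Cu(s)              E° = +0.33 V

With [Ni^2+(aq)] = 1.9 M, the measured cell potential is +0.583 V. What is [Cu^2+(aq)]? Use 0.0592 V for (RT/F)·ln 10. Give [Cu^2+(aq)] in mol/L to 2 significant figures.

2.4 M

With Cu²⁺/Cu at the cathode and Ni²⁺/Ni at the anode, E°cell = +0.33 − (−0.25) = +0.58 V (n = 2).
From the Nernst equation, log Q = n(E° − E)/0.0592 = 2·(+0.58 − (+0.583))/0.0592 = −0.101.
For Cu^2+(aq) + Ni(s) → Cu(s) + Ni^2+(aq), the reaction quotient is Q = [Ni^2+(aq)] / [Cu^2+(aq)].
Isolating [Cu^2+(aq)] in Q = 10^{−0.101} yields log [Cu^2+(aq)] = 0.380, i.e. 2.4 M.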